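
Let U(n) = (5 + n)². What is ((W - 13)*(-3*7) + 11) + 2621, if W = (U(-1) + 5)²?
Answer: -6356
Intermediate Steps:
W = 441 (W = ((5 - 1)² + 5)² = (4² + 5)² = (16 + 5)² = 21² = 441)
((W - 13)*(-3*7) + 11) + 2621 = ((441 - 13)*(-3*7) + 11) + 2621 = (428*(-21) + 11) + 2621 = (-8988 + 11) + 2621 = -8977 + 2621 = -6356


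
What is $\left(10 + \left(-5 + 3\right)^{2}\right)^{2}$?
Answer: $196$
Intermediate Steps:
$\left(10 + \left(-5 + 3\right)^{2}\right)^{2} = \left(10 + \left(-2\right)^{2}\right)^{2} = \left(10 + 4\right)^{2} = 14^{2} = 196$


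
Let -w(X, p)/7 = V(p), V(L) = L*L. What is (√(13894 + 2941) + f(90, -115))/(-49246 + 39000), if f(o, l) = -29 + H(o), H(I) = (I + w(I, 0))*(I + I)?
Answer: -16171/10246 - √16835/10246 ≈ -1.5909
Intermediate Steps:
V(L) = L²
w(X, p) = -7*p²
H(I) = 2*I² (H(I) = (I - 7*0²)*(I + I) = (I - 7*0)*(2*I) = (I + 0)*(2*I) = I*(2*I) = 2*I²)
f(o, l) = -29 + 2*o²
(√(13894 + 2941) + f(90, -115))/(-49246 + 39000) = (√(13894 + 2941) + (-29 + 2*90²))/(-49246 + 39000) = (√16835 + (-29 + 2*8100))/(-10246) = (√16835 + (-29 + 16200))*(-1/10246) = (√16835 + 16171)*(-1/10246) = (16171 + √16835)*(-1/10246) = -16171/10246 - √16835/10246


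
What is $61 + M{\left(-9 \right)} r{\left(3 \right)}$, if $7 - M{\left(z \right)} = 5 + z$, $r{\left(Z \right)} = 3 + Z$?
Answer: $127$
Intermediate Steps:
$M{\left(z \right)} = 2 - z$ ($M{\left(z \right)} = 7 - \left(5 + z\right) = 2 - z$)
$61 + M{\left(-9 \right)} r{\left(3 \right)} = 61 + \left(2 - -9\right) \left(3 + 3\right) = 61 + \left(2 + 9\right) 6 = 61 + 11 \cdot 6 = 61 + 66 = 127$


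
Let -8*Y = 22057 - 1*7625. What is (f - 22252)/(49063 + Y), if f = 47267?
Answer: 25015/47259 ≈ 0.52932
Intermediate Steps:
Y = -1804 (Y = -(22057 - 1*7625)/8 = -(22057 - 7625)/8 = -⅛*14432 = -1804)
(f - 22252)/(49063 + Y) = (47267 - 22252)/(49063 - 1804) = 25015/47259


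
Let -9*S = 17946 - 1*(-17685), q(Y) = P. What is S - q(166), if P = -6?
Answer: -3953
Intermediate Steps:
q(Y) = -6
S = -3959 (S = -(17946 - 1*(-17685))/9 = -(17946 + 17685)/9 = -1/9*35631 = -3959)
S - q(166) = -3959 - 1*(-6) = -3959 + 6 = -3953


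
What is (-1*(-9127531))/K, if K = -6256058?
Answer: -9127531/6256058 ≈ -1.4590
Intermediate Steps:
(-1*(-9127531))/K = -1*(-9127531)/(-6256058) = 9127531*(-1/6256058) = -9127531/6256058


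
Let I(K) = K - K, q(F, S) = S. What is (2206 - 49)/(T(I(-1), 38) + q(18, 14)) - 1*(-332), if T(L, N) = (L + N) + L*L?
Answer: 19421/52 ≈ 373.48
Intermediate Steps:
I(K) = 0
T(L, N) = L + N + L² (T(L, N) = (L + N) + L² = L + N + L²)
(2206 - 49)/(T(I(-1), 38) + q(18, 14)) - 1*(-332) = (2206 - 49)/((0 + 38 + 0²) + 14) - 1*(-332) = 2157/((0 + 38 + 0) + 14) + 332 = 2157/(38 + 14) + 332 = 2157/52 + 332 = 19421/52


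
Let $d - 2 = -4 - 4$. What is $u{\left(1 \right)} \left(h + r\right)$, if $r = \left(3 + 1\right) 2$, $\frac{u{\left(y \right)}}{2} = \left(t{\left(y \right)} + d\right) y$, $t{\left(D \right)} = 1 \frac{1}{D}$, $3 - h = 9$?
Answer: $-20$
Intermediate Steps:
$h = -6$ ($h = 3 - 9 = -6$)
$t{\left(D \right)} = \frac{1}{D}$
$d = -6$ ($d = 2 - 8 = -6$)
$u{\left(y \right)} = 2 y \left(-6 + \frac{1}{y}\right)$ ($u{\left(y \right)} = 2 \left(\frac{1}{y} - 6\right) y = 2 \left(-6 + \frac{1}{y}\right) y = 2 y \left(-6 + \frac{1}{y}\right)$)
$r = 8$ ($r = 4 \cdot 2 = 8$)
$u{\left(1 \right)} \left(h + r\right) = \left(2 - 12\right) \left(-6 + 8\right) = \left(2 - 12\right) 2 = \left(-10\right) 2 = -20$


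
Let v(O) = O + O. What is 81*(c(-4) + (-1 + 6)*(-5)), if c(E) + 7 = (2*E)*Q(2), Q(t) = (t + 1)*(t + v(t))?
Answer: -14256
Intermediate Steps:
v(O) = 2*O
Q(t) = 3*t*(1 + t) (Q(t) = (t + 1)*(t + 2*t) = (1 + t)*(3*t) = 3*t*(1 + t))
c(E) = -7 + 36*E (c(E) = -7 + (2*E)*(3*2*(1 + 2)) = -7 + (2*E)*(3*2*3) = -7 + (2*E)*18 = -7 + 36*E)
81*(c(-4) + (-1 + 6)*(-5)) = 81*((-7 + 36*(-4)) + (-1 + 6)*(-5)) = 81*((-7 - 144) + 5*(-5)) = 81*(-151 - 25) = 81*(-176) = -14256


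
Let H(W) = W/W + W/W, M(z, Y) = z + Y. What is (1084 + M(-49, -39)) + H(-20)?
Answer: 998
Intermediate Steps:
M(z, Y) = Y + z
H(W) = 2 (H(W) = 1 + 1 = 2)
(1084 + M(-49, -39)) + H(-20) = (1084 + (-39 - 49)) + 2 = (1084 - 88) + 2 = 996 + 2 = 998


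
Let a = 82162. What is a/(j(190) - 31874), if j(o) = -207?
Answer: -82162/32081 ≈ -2.5611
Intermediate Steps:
a/(j(190) - 31874) = 82162/(-207 - 31874) = 82162/(-32081) = 82162*(-1/32081) = -82162/32081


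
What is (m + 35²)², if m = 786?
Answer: 4044121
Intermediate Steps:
(m + 35²)² = (786 + 35²)² = (786 + 1225)² = 2011² = 4044121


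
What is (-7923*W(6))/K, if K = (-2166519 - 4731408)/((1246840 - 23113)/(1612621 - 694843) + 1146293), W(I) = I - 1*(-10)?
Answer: 7409193243516056/351709202567 ≈ 21066.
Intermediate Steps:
W(I) = 10 + I (W(I) = I + 10 = 10 + I)
K = -2110255215402/350681240227 (K = -6897927/(1223727/917778 + 1146293) = -6897927/(1223727*(1/917778) + 1146293) = -6897927/(407909/305926 + 1146293) = -6897927/350681240227/305926 = -6897927*305926/350681240227 = -2110255215402/350681240227 ≈ -6.0176)
(-7923*W(6))/K = (-7923*(10 + 6))/(-2110255215402/350681240227) = -7923*16*(-350681240227/2110255215402) = -126768*(-350681240227/2110255215402) = 7409193243516056/351709202567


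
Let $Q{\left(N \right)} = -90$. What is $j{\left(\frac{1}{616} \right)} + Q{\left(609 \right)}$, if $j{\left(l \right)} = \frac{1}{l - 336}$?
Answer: $- \frac{18628366}{206975} \approx -90.003$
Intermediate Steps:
$j{\left(l \right)} = \frac{1}{-336 + l}$ ($j{\left(l \right)} = \frac{1}{l - 336} = \frac{1}{-336 + l}$)
$j{\left(\frac{1}{616} \right)} + Q{\left(609 \right)} = \frac{1}{-336 + \frac{1}{616}} - 90 = \frac{1}{- \frac{206975}{616}} - 90 = - \frac{616}{206975} - 90 = - \frac{18628366}{206975}$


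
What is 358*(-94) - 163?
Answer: -33815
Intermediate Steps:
358*(-94) - 163 = -33652 - 163 = -33815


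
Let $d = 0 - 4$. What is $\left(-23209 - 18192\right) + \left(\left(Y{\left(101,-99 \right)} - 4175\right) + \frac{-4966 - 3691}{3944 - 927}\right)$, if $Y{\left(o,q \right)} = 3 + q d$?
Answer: $- \frac{136307666}{3017} \approx -45180.0$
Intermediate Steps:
$d = -4$ ($d = 0 - 4 = -4$)
$Y{\left(o,q \right)} = 3 - 4 q$ ($Y{\left(o,q \right)} = 3 + q \left(-4\right) = 3 - 4 q$)
$\left(-23209 - 18192\right) + \left(\left(Y{\left(101,-99 \right)} - 4175\right) + \frac{-4966 - 3691}{3944 - 927}\right) = \left(-23209 - 18192\right) + \left(\left(\left(3 - -396\right) - 4175\right) + \frac{-4966 - 3691}{3944 - 927}\right) = -41401 + \left(\left(\left(3 + 396\right) - 4175\right) - \frac{8657}{3017}\right) = -41401 + \left(\left(399 - 4175\right) - \frac{8657}{3017}\right) = -41401 - \frac{11400849}{3017} = - \frac{136307666}{3017}$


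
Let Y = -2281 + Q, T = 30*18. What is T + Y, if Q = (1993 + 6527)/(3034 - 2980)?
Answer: -14249/9 ≈ -1583.2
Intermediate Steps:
Q = 1420/9 (Q = 8520/54 = 8520*(1/54) = 1420/9 ≈ 157.78)
T = 540
Y = -19109/9 (Y = -2281 + 1420/9 = -19109/9 ≈ -2123.2)
T + Y = 540 - 19109/9 = -14249/9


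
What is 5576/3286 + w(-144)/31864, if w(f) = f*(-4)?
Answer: 11222900/6544069 ≈ 1.7150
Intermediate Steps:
w(f) = -4*f
5576/3286 + w(-144)/31864 = 5576/3286 - 4*(-144)/31864 = 5576*(1/3286) + 576*(1/31864) = 2788/1643 + 72/3983 = 11222900/6544069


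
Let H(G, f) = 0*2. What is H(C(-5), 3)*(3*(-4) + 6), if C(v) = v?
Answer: 0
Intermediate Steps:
H(G, f) = 0
H(C(-5), 3)*(3*(-4) + 6) = 0*(3*(-4) + 6) = 0*(-12 + 6) = 0*(-6) = 0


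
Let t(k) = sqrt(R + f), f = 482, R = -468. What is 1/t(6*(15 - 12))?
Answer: sqrt(14)/14 ≈ 0.26726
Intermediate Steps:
t(k) = sqrt(14) (t(k) = sqrt(-468 + 482) = sqrt(14))
1/t(6*(15 - 12)) = 1/(sqrt(14)) = sqrt(14)/14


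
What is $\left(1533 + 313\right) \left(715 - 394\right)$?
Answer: $592566$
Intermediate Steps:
$\left(1533 + 313\right) \left(715 - 394\right) = 1846 \left(715 - 394\right) = 1846 \cdot 321 = 592566$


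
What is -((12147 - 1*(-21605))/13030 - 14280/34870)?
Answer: -49543192/22717805 ≈ -2.1808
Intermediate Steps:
-((12147 - 1*(-21605))/13030 - 14280/34870) = -((12147 + 21605)*(1/13030) - 14280*1/34870) = -(33752*(1/13030) - 1428/3487) = -(16876/6515 - 1428/3487) = -1*49543192/22717805 = -49543192/22717805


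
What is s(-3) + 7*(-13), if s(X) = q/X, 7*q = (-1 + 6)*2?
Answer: -1921/21 ≈ -91.476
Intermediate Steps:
q = 10/7 (q = ((-1 + 6)*2)/7 = (5*2)/7 = (⅐)*10 = 10/7 ≈ 1.4286)
s(X) = 10/(7*X)
s(-3) + 7*(-13) = (10/7)/(-3) + 7*(-13) = (10/7)*(-⅓) - 91 = -10/21 - 91 = -1921/21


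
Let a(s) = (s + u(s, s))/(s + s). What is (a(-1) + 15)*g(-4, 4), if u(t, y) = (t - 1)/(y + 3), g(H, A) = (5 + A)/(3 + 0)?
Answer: 48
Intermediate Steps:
g(H, A) = 5/3 + A/3 (g(H, A) = (5 + A)/3 = (5 + A)*(⅓) = 5/3 + A/3)
u(t, y) = (-1 + t)/(3 + y)
a(s) = (s + (-1 + s)/(3 + s))/(2*s) (a(s) = (s + (-1 + s)/(3 + s))/(s + s) = (s + (-1 + s)/(3 + s))/((2*s)) = (s + (-1 + s)/(3 + s))*(1/(2*s)) = (s + (-1 + s)/(3 + s))/(2*s))
(a(-1) + 15)*g(-4, 4) = ((½)*(-1 - 1 - (3 - 1))/(-1*(3 - 1)) + 15)*(5/3 + (⅓)*4) = ((½)*(-1)*(-1 - 1 - 1*2)/2 + 15)*(5/3 + 4/3) = ((½)*(-1)*(½)*(-1 - 1 - 2) + 15)*3 = ((½)*(-1)*(½)*(-4) + 15)*3 = (1 + 15)*3 = 16*3 = 48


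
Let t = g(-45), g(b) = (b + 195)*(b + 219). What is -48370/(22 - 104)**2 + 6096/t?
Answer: -50894479/7312350 ≈ -6.9601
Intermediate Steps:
g(b) = (195 + b)*(219 + b)
t = 26100 (t = 42705 + (-45)**2 + 414*(-45) = 42705 + 2025 - 18630 = 26100)
-48370/(22 - 104)**2 + 6096/t = -48370/(22 - 104)**2 + 6096/26100 = -48370/((-82)**2) + 6096*(1/26100) = -48370/6724 + 508/2175 = -48370*1/6724 + 508/2175 = -24185/3362 + 508/2175 = -50894479/7312350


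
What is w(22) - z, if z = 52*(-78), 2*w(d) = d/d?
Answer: 8113/2 ≈ 4056.5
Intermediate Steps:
w(d) = ½ (w(d) = (d/d)/2 = (½)*1 = ½)
z = -4056
w(22) - z = ½ - 1*(-4056) = ½ + 4056 = 8113/2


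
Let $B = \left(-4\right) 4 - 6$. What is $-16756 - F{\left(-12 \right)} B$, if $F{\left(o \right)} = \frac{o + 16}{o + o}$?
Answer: $- \frac{50279}{3} \approx -16760.0$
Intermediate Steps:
$F{\left(o \right)} = \frac{16 + o}{2 o}$
$B = -22$ ($B = -16 - 6 = -22$)
$-16756 - F{\left(-12 \right)} B = -16756 - \frac{16 - 12}{2 \left(-12\right)} \left(-22\right) = -16756 - \frac{1}{2} \left(- \frac{1}{12}\right) 4 \left(-22\right) = -16756 - \left(- \frac{1}{6}\right) \left(-22\right) = -16756 - \frac{11}{3} = - \frac{50279}{3}$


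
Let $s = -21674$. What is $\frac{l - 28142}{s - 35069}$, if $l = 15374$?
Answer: $\frac{12768}{56743} \approx 0.22501$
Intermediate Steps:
$\frac{l - 28142}{s - 35069} = \frac{15374 - 28142}{-21674 - 35069} = - \frac{12768}{-56743} = \left(-12768\right) \left(- \frac{1}{56743}\right) = \frac{12768}{56743}$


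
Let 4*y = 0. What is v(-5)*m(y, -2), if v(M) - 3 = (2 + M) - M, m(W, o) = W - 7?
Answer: -35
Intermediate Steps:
y = 0 (y = (¼)*0 = 0)
m(W, o) = -7 + W
v(M) = 5 (v(M) = 3 + ((2 + M) - M) = 3 + 2 = 5)
v(-5)*m(y, -2) = 5*(-7 + 0) = 5*(-7) = -35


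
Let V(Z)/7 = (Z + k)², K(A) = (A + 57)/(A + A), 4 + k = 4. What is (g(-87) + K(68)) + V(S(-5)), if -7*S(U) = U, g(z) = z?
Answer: -78549/952 ≈ -82.509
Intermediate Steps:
k = 0 (k = -4 + 4 = 0)
S(U) = -U/7
K(A) = (57 + A)/(2*A) (K(A) = (57 + A)/((2*A)) = (57 + A)*(1/(2*A)) = (57 + A)/(2*A))
V(Z) = 7*Z² (V(Z) = 7*(Z + 0)² = 7*Z²)
(g(-87) + K(68)) + V(S(-5)) = (-87 + (½)*(57 + 68)/68) + 7*(-⅐*(-5))² = (-87 + (½)*(1/68)*125) + 7*(5/7)² = (-87 + 125/136) + 7*(25/49) = -11707/136 + 25/7 = -78549/952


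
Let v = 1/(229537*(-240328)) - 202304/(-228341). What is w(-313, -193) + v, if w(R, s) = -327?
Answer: -4107810978573599949/12596241316342376 ≈ -326.11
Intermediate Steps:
v = 11159931870357003/12596241316342376 (v = (1/229537)*(-1/240328) - 202304*(-1/228341) = -1/55164168136 + 202304/228341 = 11159931870357003/12596241316342376 ≈ 0.88597)
w(-313, -193) + v = -327 + 11159931870357003/12596241316342376 = -4107810978573599949/12596241316342376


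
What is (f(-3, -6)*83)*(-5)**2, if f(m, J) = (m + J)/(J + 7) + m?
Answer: -24900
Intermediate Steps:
f(m, J) = m + (J + m)/(7 + J) (f(m, J) = (J + m)/(7 + J) + m = m + (J + m)/(7 + J))
(f(-3, -6)*83)*(-5)**2 = (((-6 + 8*(-3) - 6*(-3))/(7 - 6))*83)*(-5)**2 = (((-6 - 24 + 18)/1)*83)*25 = ((1*(-12))*83)*25 = -12*83*25 = -996*25 = -24900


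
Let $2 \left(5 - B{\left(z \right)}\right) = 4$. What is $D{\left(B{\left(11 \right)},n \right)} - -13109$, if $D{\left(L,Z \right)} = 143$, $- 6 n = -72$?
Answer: $13252$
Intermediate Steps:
$n = 12$ ($n = \left(- \frac{1}{6}\right) \left(-72\right) = 12$)
$B{\left(z \right)} = 3$ ($B{\left(z \right)} = 5 - 2 = 3$)
$D{\left(B{\left(11 \right)},n \right)} - -13109 = 143 - -13109 = 143 + 13109 = 13252$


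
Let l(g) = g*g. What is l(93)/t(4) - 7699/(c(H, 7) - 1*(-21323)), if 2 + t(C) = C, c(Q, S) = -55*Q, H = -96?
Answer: 230073949/53206 ≈ 4324.2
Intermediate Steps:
t(C) = -2 + C
l(g) = g²
l(93)/t(4) - 7699/(c(H, 7) - 1*(-21323)) = 93²/(-2 + 4) - 7699/(-55*(-96) - 1*(-21323)) = 8649/2 - 7699/(5280 + 21323) = 8649*(½) - 7699/26603 = 8649/2 - 7699*1/26603 = 8649/2 - 7699/26603 = 230073949/53206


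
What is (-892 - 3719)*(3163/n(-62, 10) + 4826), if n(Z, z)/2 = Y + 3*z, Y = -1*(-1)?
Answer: -1394251125/62 ≈ -2.2488e+7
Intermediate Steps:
Y = 1
n(Z, z) = 2 + 6*z (n(Z, z) = 2*(1 + 3*z) = 2 + 6*z)
(-892 - 3719)*(3163/n(-62, 10) + 4826) = (-892 - 3719)*(3163/(2 + 6*10) + 4826) = -4611*(3163/(2 + 60) + 4826) = -4611*(3163/62 + 4826) = -4611*302375/62 = -1394251125/62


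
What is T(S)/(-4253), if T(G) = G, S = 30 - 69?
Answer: 39/4253 ≈ 0.0091700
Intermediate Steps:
S = -39
T(S)/(-4253) = -39/(-4253) = -39*(-1/4253) = 39/4253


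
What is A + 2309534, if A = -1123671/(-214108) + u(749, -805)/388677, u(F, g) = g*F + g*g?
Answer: 8356400944719037/3618211092 ≈ 2.3095e+6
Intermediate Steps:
u(F, g) = g² + F*g (u(F, g) = F*g + g² = g² + F*g)
A = 19408567909/3618211092 (A = -1123671/(-214108) - 805*(749 - 805)/388677 = -1123671*(-1/214108) - 805*(-56)*(1/388677) = 1123671/214108 + 45080*(1/388677) = 1123671/214108 + 1960/16899 = 19408567909/3618211092 ≈ 5.3641)
A + 2309534 = 19408567909/3618211092 + 2309534 = 8356400944719037/3618211092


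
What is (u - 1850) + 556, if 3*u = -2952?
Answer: -2278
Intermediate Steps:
u = -984 (u = (⅓)*(-2952) = -984)
(u - 1850) + 556 = (-984 - 1850) + 556 = -2834 + 556 = -2278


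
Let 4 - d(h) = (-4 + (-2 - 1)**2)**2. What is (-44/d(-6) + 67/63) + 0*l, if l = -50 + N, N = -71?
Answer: 199/63 ≈ 3.1587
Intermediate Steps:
d(h) = -21 (d(h) = 4 - (-4 + (-2 - 1)**2)**2 = 4 - (-4 + (-3)**2)**2 = 4 - (-4 + 9)**2 = 4 - 1*5**2 = 4 - 1*25 = 4 - 25 = -21)
l = -121 (l = -50 - 71 = -121)
(-44/d(-6) + 67/63) + 0*l = (-44/(-21) + 67/63) + 0*(-121) = (-44*(-1/21) + 67*(1/63)) + 0 = (44/21 + 67/63) + 0 = 199/63 + 0 = 199/63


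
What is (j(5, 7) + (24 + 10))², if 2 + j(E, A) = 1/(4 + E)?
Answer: 83521/81 ≈ 1031.1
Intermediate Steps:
j(E, A) = -2 + 1/(4 + E)
(j(5, 7) + (24 + 10))² = ((-7 - 2*5)/(4 + 5) + (24 + 10))² = ((-7 - 10)/9 + 34)² = ((⅑)*(-17) + 34)² = (-17/9 + 34)² = (289/9)² = 83521/81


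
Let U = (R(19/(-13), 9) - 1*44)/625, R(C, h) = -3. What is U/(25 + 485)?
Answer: -47/318750 ≈ -0.00014745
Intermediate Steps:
U = -47/625 (U = (-3 - 1*44)/625 = (-3 - 44)*(1/625) = -47*1/625 = -47/625 ≈ -0.075200)
U/(25 + 485) = -47/(625*(25 + 485)) = -47/625/510 = -47/625*1/510 = -47/318750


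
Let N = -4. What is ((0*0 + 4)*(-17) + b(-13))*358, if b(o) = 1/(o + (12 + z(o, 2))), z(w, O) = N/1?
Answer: -122078/5 ≈ -24416.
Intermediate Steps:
z(w, O) = -4 (z(w, O) = -4/1 = -4*1 = -4)
b(o) = 1/(8 + o) (b(o) = 1/(o + (12 - 4)) = 1/(o + 8) = 1/(8 + o))
((0*0 + 4)*(-17) + b(-13))*358 = ((0*0 + 4)*(-17) + 1/(8 - 13))*358 = ((0 + 4)*(-17) + 1/(-5))*358 = (4*(-17) - 1/5)*358 = (-68 - 1/5)*358 = -341/5*358 = -122078/5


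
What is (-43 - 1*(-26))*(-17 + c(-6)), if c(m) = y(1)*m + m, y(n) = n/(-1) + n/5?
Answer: 1547/5 ≈ 309.40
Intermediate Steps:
y(n) = -4*n/5 (y(n) = n*(-1) + n*(⅕) = -n + n/5 = -4*n/5)
c(m) = m/5 (c(m) = (-⅘*1)*m + m = -4*m/5 + m = m/5)
(-43 - 1*(-26))*(-17 + c(-6)) = (-43 - 1*(-26))*(-17 + (⅕)*(-6)) = (-43 + 26)*(-17 - 6/5) = -17*(-91/5) = 1547/5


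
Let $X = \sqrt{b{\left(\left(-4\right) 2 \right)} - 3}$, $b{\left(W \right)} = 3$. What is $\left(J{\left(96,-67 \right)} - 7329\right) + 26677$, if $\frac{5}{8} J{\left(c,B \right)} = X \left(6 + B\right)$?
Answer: $19348$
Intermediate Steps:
$X = 0$ ($X = \sqrt{3 - 3} = \sqrt{0} = 0$)
$J{\left(c,B \right)} = 0$ ($J{\left(c,B \right)} = \frac{8 \cdot 0 \left(6 + B\right)}{5} = \frac{8}{5} \cdot 0 = 0$)
$\left(J{\left(96,-67 \right)} - 7329\right) + 26677 = \left(0 - 7329\right) + 26677 = -7329 + 26677 = 19348$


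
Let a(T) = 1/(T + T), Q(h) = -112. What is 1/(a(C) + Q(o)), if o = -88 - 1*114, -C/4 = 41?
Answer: -328/36737 ≈ -0.0089283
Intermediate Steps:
C = -164 (C = -4*41 = -164)
o = -202 (o = -88 - 114 = -202)
a(T) = 1/(2*T)
1/(a(C) + Q(o)) = 1/((1/2)/(-164) - 112) = 1/((1/2)*(-1/164) - 112) = 1/(-1/328 - 112) = 1/(-36737/328) = -328/36737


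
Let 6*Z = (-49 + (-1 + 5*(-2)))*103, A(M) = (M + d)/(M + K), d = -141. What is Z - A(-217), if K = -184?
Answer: -413388/401 ≈ -1030.9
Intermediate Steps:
A(M) = (-141 + M)/(-184 + M) (A(M) = (M - 141)/(M - 184) = (-141 + M)/(-184 + M))
Z = -1030 (Z = ((-49 + (-1 + 5*(-2)))*103)/6 = ((-49 + (-1 - 10))*103)/6 = ((-49 - 11)*103)/6 = (-60*103)/6 = (⅙)*(-6180) = -1030)
Z - A(-217) = -1030 - (-141 - 217)/(-184 - 217) = -1030 - (-358)/(-401) = -1030 - (-1)*(-358)/401 = -1030 - 1*358/401 = -1030 - 358/401 = -413388/401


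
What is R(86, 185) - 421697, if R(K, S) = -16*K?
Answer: -423073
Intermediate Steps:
R(86, 185) - 421697 = -16*86 - 421697 = -1376 - 421697 = -423073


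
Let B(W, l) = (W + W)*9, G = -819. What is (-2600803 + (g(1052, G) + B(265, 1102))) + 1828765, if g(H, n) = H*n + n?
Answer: -1629675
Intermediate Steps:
g(H, n) = n + H*n
B(W, l) = 18*W (B(W, l) = (2*W)*9 = 18*W)
(-2600803 + (g(1052, G) + B(265, 1102))) + 1828765 = (-2600803 + (-819*(1 + 1052) + 18*265)) + 1828765 = (-2600803 + (-819*1053 + 4770)) + 1828765 = (-2600803 + (-862407 + 4770)) + 1828765 = (-2600803 - 857637) + 1828765 = -3458440 + 1828765 = -1629675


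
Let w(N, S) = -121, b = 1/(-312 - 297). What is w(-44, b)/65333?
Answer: -121/65333 ≈ -0.0018521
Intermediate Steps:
b = -1/609 (b = 1/(-609) = -1/609 ≈ -0.0016420)
w(-44, b)/65333 = -121/65333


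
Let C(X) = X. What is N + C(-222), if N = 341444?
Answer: 341222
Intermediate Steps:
N + C(-222) = 341444 - 222 = 341222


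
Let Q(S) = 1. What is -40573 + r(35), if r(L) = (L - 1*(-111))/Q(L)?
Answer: -40427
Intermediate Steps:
r(L) = 111 + L (r(L) = (L - 1*(-111))/1 = (L + 111)*1 = (111 + L)*1 = 111 + L)
-40573 + r(35) = -40573 + (111 + 35) = -40573 + 146 = -40427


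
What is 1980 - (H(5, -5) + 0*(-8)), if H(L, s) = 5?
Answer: 1975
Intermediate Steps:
1980 - (H(5, -5) + 0*(-8)) = 1980 - (5 + 0*(-8)) = 1980 - (5 + 0) = 1980 - 1*5 = 1980 - 5 = 1975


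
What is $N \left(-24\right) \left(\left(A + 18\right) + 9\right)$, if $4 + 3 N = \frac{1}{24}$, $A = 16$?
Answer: $\frac{4085}{3} \approx 1361.7$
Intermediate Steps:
$N = - \frac{95}{72}$ ($N = - \frac{4}{3} + \frac{1}{3 \cdot 24} = - \frac{4}{3} + \frac{1}{3} \cdot \frac{1}{24} = - \frac{4}{3} + \frac{1}{72} = - \frac{95}{72} \approx -1.3194$)
$N \left(-24\right) \left(\left(A + 18\right) + 9\right) = \left(- \frac{95}{72}\right) \left(-24\right) \left(\left(16 + 18\right) + 9\right) = \frac{95 \left(34 + 9\right)}{3} = \frac{95}{3} \cdot 43 = \frac{4085}{3}$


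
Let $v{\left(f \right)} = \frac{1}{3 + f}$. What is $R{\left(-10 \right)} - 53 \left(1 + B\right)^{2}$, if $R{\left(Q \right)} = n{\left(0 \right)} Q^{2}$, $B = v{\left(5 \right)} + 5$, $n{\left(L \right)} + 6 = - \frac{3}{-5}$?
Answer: $- \frac{161813}{64} \approx -2528.3$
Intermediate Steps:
$n{\left(L \right)} = - \frac{27}{5}$ ($n{\left(L \right)} = -6 - \frac{3}{-5} = -6 - - \frac{3}{5} = -6 + \frac{3}{5} = - \frac{27}{5}$)
$B = \frac{41}{8}$ ($B = \frac{1}{3 + 5} + 5 = \frac{1}{8} + 5 = \frac{41}{8} \approx 5.125$)
$R{\left(Q \right)} = - \frac{27 Q^{2}}{5}$
$R{\left(-10 \right)} - 53 \left(1 + B\right)^{2} = - \frac{27 \left(-10\right)^{2}}{5} - 53 \left(1 + \frac{41}{8}\right)^{2} = \left(- \frac{27}{5}\right) 100 - 53 \left(\frac{49}{8}\right)^{2} = -540 - \frac{127253}{64} = - \frac{161813}{64}$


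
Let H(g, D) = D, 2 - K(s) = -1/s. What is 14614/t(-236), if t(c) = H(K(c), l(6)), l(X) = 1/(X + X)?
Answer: 175368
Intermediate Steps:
l(X) = 1/(2*X)
K(s) = 2 + 1/s (K(s) = 2 - (-1)/s = 2 + 1/s)
t(c) = 1/12 (t(c) = (½)/6 = (½)*(⅙) = 1/12)
14614/t(-236) = 14614/(1/12) = 14614*12 = 175368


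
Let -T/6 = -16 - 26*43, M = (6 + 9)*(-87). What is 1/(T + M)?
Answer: 1/5499 ≈ 0.00018185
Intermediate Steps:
M = -1305 (M = 15*(-87) = -1305)
T = 6804 (T = -6*(-16 - 26*43) = -6*(-16 - 1118) = -6*(-1134) = 6804)
1/(T + M) = 1/(6804 - 1305) = 1/5499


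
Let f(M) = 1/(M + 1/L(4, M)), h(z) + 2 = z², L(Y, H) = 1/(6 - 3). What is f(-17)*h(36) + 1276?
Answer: 8285/7 ≈ 1183.6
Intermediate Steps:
L(Y, H) = ⅓ (L(Y, H) = 1/3 = ⅓)
h(z) = -2 + z²
f(M) = 1/(3 + M) (f(M) = 1/(M + 1/(⅓)) = 1/(M + 3) = 1/(3 + M))
f(-17)*h(36) + 1276 = (-2 + 36²)/(3 - 17) + 1276 = (-2 + 1296)/(-14) + 1276 = -1/14*1294 + 1276 = -647/7 + 1276 = 8285/7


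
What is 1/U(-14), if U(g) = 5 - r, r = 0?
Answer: 1/5 ≈ 0.20000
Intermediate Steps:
U(g) = 5 (U(g) = 5 - 1*0 = 5 + 0 = 5)
1/U(-14) = 1/5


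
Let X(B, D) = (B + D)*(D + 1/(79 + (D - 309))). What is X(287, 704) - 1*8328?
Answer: 326746255/474 ≈ 6.8934e+5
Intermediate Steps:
X(B, D) = (B + D)*(D + 1/(-230 + D)) (X(B, D) = (B + D)*(D + 1/(79 + (-309 + D))) = (B + D)*(D + 1/(-230 + D)))
X(287, 704) - 1*8328 = (287 + 704 + 704³ - 230*704² + 287*704² - 230*287*704)/(-230 + 704) - 1*8328 = (287 + 704 + 348913664 - 230*495616 + 287*495616 - 46471040)/474 - 8328 = (287 + 704 + 348913664 - 113991680 + 142241792 - 46471040)/474 - 8328 = (1/474)*330693727 - 8328 = 330693727/474 - 8328 = 326746255/474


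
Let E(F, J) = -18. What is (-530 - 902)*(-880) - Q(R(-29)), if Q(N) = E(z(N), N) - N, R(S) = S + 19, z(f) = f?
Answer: 1260168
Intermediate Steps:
R(S) = 19 + S
Q(N) = -18 - N
(-530 - 902)*(-880) - Q(R(-29)) = (-530 - 902)*(-880) - (-18 - (19 - 29)) = -1432*(-880) - (-18 - 1*(-10)) = 1260160 - (-18 + 10) = 1260160 - 1*(-8) = 1260160 + 8 = 1260168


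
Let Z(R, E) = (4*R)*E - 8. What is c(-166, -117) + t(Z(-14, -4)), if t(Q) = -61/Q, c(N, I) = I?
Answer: -25333/216 ≈ -117.28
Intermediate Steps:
Z(R, E) = -8 + 4*E*R (Z(R, E) = 4*E*R - 8 = -8 + 4*E*R)
c(-166, -117) + t(Z(-14, -4)) = -117 - 61/(-8 + 4*(-4)*(-14)) = -117 - 61/(-8 + 224) = -117 - 61/216 = -25333/216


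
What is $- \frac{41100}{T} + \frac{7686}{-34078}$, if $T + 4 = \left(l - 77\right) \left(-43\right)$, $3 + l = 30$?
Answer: $- \frac{354274989}{18282847} \approx -19.377$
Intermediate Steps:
$l = 27$ ($l = -3 + 30 = 27$)
$T = 2146$ ($T = -4 + \left(27 - 77\right) \left(-43\right) = -4 - -2150 = -4 + 2150 = 2146$)
$- \frac{41100}{T} + \frac{7686}{-34078} = - \frac{41100}{2146} + \frac{7686}{-34078} = \left(-41100\right) \frac{1}{2146} + 7686 \left(- \frac{1}{34078}\right) = - \frac{20550}{1073} - \frac{3843}{17039} = - \frac{354274989}{18282847}$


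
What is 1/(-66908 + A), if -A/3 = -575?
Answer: -1/65183 ≈ -1.5341e-5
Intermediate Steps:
A = 1725 (A = -3*(-575) = 1725)
1/(-66908 + A) = 1/(-66908 + 1725) = 1/(-65183) = -1/65183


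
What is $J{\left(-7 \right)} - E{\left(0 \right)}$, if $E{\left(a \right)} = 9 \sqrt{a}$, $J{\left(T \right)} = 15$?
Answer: $15$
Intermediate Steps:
$J{\left(-7 \right)} - E{\left(0 \right)} = 15 - 9 \sqrt{0} = 15 - 9 \cdot 0 = 15 - 0 = 15 + 0 = 15$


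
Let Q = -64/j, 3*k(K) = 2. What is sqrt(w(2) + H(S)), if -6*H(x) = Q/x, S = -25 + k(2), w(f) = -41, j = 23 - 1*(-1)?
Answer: I*sqrt(1967277)/219 ≈ 6.4045*I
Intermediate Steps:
j = 24 (j = 23 + 1 = 24)
k(K) = 2/3 (k(K) = (1/3)*2 = 2/3)
Q = -8/3 (Q = -64/24 = -64*1/24 = -8/3 ≈ -2.6667)
S = -73/3 (S = -25 + 2/3 = -73/3 ≈ -24.333)
H(x) = 4/(9*x) (H(x) = -(-4)/(9*x) = 4/(9*x))
sqrt(w(2) + H(S)) = sqrt(-41 + 4/(9*(-73/3))) = sqrt(-41 + (4/9)*(-3/73)) = sqrt(-41 - 4/219) = sqrt(-8983/219) = I*sqrt(1967277)/219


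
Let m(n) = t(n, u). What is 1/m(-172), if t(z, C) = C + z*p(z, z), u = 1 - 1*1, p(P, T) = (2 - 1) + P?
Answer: 1/29412 ≈ 3.4000e-5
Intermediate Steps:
p(P, T) = 1 + P
u = 0 (u = 1 - 1 = 0)
t(z, C) = C + z*(1 + z)
m(n) = n*(1 + n) (m(n) = 0 + n*(1 + n) = n*(1 + n))
1/m(-172) = 1/(-172*(1 - 172)) = 1/(-172*(-171)) = 1/29412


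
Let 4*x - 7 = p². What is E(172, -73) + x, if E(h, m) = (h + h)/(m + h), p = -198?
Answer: 3883265/396 ≈ 9806.2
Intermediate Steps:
x = 39211/4 (x = 7/4 + (¼)*(-198)² = 7/4 + (¼)*39204 = 7/4 + 9801 = 39211/4 ≈ 9802.8)
E(h, m) = 2*h/(h + m) (E(h, m) = (2*h)/(h + m) = 2*h/(h + m))
E(172, -73) + x = 2*172/(172 - 73) + 39211/4 = 2*172/99 + 39211/4 = 2*172*(1/99) + 39211/4 = 344/99 + 39211/4 = 3883265/396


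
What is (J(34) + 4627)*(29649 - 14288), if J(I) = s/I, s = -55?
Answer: 2415716943/34 ≈ 7.1050e+7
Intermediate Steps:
J(I) = -55/I
(J(34) + 4627)*(29649 - 14288) = (-55/34 + 4627)*(29649 - 14288) = (-55*1/34 + 4627)*15361 = (-55/34 + 4627)*15361 = (157263/34)*15361 = 2415716943/34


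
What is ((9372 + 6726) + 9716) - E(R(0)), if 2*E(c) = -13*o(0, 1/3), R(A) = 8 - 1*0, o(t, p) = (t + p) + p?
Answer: 77455/3 ≈ 25818.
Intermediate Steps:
o(t, p) = t + 2*p (o(t, p) = (p + t) + p = t + 2*p)
R(A) = 8 (R(A) = 8 + 0 = 8)
E(c) = -13/3 (E(c) = (-13*(0 + 2/3))/2 = (-13*2/3)/2 = (1/2)*(-26/3) = -13/3)
((9372 + 6726) + 9716) - E(R(0)) = ((9372 + 6726) + 9716) - 1*(-13/3) = (16098 + 9716) + 13/3 = 25814 + 13/3 = 77455/3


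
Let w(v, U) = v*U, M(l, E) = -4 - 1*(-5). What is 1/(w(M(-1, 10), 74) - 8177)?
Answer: -1/8103 ≈ -0.00012341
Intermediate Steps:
M(l, E) = 1 (M(l, E) = -4 + 5 = 1)
w(v, U) = U*v
1/(w(M(-1, 10), 74) - 8177) = 1/(74*1 - 8177) = 1/(74 - 8177) = 1/(-8103) = -1/8103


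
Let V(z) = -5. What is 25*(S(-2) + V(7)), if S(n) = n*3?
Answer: -275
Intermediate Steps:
S(n) = 3*n
25*(S(-2) + V(7)) = 25*(3*(-2) - 5) = 25*(-6 - 5) = 25*(-11) = -275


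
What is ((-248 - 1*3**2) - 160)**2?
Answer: 173889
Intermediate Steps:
((-248 - 1*3**2) - 160)**2 = ((-248 - 1*9) - 160)**2 = ((-248 - 9) - 160)**2 = (-257 - 160)**2 = (-417)**2 = 173889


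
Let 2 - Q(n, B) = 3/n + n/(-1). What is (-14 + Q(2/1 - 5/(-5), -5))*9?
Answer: -90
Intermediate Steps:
Q(n, B) = 2 + n - 3/n (Q(n, B) = 2 - (3/n + n/(-1)) = 2 - (3/n + n*(-1)) = 2 - (3/n - n) = 2 - (-n + 3/n) = 2 + (n - 3/n) = 2 + n - 3/n)
(-14 + Q(2/1 - 5/(-5), -5))*9 = (-14 + (2 + (2/1 - 5/(-5)) - 3/(2/1 - 5/(-5))))*9 = (-14 + (2 + (2*1 - 5*(-⅕)) - 3/(2*1 - 5*(-⅕))))*9 = (-14 + (2 + (2 + 1) - 3/(2 + 1)))*9 = (-14 + (2 + 3 - 3/3))*9 = (-14 + (2 + 3 - 3*⅓))*9 = (-14 + (2 + 3 - 1))*9 = (-14 + 4)*9 = -10*9 = -90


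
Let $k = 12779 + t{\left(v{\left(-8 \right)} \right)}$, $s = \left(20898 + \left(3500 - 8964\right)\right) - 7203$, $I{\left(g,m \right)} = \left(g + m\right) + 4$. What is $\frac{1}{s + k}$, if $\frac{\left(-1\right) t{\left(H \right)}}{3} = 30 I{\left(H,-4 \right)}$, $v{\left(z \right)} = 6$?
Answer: $\frac{1}{20470} \approx 4.8852 \cdot 10^{-5}$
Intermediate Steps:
$I{\left(g,m \right)} = 4 + g + m$
$s = 8231$ ($s = \left(20898 - 5464\right) - 7203 = 15434 - 7203 = 8231$)
$t{\left(H \right)} = - 90 H$ ($t{\left(H \right)} = - 3 \cdot 30 \left(4 + H - 4\right) = - 3 \cdot 30 H = - 90 H$)
$k = 12239$ ($k = 12779 - 540 = 12239$)
$\frac{1}{s + k} = \frac{1}{8231 + 12239} = \frac{1}{20470}$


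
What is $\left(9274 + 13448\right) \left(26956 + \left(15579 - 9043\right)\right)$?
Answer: $761005224$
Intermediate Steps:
$\left(9274 + 13448\right) \left(26956 + \left(15579 - 9043\right)\right) = 22722 \left(26956 + 6536\right) = 22722 \cdot 33492 = 761005224$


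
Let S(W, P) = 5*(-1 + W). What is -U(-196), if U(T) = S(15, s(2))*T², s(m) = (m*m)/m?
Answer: -2689120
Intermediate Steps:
s(m) = m (s(m) = m²/m = m)
S(W, P) = -5 + 5*W
U(T) = 70*T² (U(T) = (-5 + 5*15)*T² = (-5 + 75)*T² = 70*T²)
-U(-196) = -70*(-196)² = -70*38416 = -1*2689120 = -2689120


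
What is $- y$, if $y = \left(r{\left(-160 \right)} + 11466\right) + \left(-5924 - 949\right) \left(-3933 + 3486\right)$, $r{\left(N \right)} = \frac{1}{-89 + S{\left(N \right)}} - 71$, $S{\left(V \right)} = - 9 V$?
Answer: $- \frac{4165978727}{1351} \approx -3.0836 \cdot 10^{6}$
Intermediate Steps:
$r{\left(N \right)} = -71 + \frac{1}{-89 - 9 N}$ ($r{\left(N \right)} = \frac{1}{-89 - 9 N} - 71 = -71 + \frac{1}{-89 - 9 N}$)
$y = \frac{4165978727}{1351}$ ($y = \left(\frac{-6320 - -102240}{89 + 9 \left(-160\right)} + 11466\right) + \left(-5924 - 949\right) \left(-3933 + 3486\right) = \left(\frac{-6320 + 102240}{89 - 1440} + 11466\right) - -3072231 = \left(\frac{1}{-1351} \cdot 95920 + 11466\right) + 3072231 = \left(\left(- \frac{1}{1351}\right) 95920 + 11466\right) + 3072231 = \left(- \frac{95920}{1351} + 11466\right) + 3072231 = \frac{15394646}{1351} + 3072231 = \frac{4165978727}{1351} \approx 3.0836 \cdot 10^{6}$)
$- y = \left(-1\right) \frac{4165978727}{1351} = - \frac{4165978727}{1351}$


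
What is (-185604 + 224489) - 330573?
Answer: -291688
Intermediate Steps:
(-185604 + 224489) - 330573 = 38885 - 330573 = -291688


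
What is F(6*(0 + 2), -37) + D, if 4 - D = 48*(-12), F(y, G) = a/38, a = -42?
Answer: 10999/19 ≈ 578.89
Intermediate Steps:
F(y, G) = -21/19 (F(y, G) = -42/38 = -42*1/38 = -21/19)
D = 580 (D = 4 - 48*(-12) = 4 - 1*(-576) = 4 + 576 = 580)
F(6*(0 + 2), -37) + D = -21/19 + 580 = 10999/19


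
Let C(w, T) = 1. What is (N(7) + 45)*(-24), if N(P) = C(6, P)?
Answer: -1104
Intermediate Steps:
N(P) = 1
(N(7) + 45)*(-24) = (1 + 45)*(-24) = 46*(-24) = -1104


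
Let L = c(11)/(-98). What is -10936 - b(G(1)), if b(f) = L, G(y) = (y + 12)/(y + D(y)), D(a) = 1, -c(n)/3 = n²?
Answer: -1072091/98 ≈ -10940.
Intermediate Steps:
c(n) = -3*n²
G(y) = (12 + y)/(1 + y) (G(y) = (y + 12)/(y + 1) = (12 + y)/(1 + y))
L = 363/98 (L = -3*11²/(-98) = -3*121*(-1/98) = -363*(-1/98) = 363/98 ≈ 3.7041)
b(f) = 363/98
-10936 - b(G(1)) = -10936 - 1*363/98 = -10936 - 363/98 = -1072091/98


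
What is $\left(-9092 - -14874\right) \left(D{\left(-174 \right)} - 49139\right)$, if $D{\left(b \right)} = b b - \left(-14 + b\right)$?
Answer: $-107978850$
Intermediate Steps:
$D{\left(b \right)} = 14 + b^{2} - b$ ($D{\left(b \right)} = b^{2} - \left(-14 + b\right) = 14 + b^{2} - b$)
$\left(-9092 - -14874\right) \left(D{\left(-174 \right)} - 49139\right) = \left(-9092 - -14874\right) \left(\left(14 + \left(-174\right)^{2} - -174\right) - 49139\right) = \left(-9092 + 14874\right) \left(\left(14 + 30276 + 174\right) - 49139\right) = 5782 \left(30464 - 49139\right) = 5782 \left(-18675\right) = -107978850$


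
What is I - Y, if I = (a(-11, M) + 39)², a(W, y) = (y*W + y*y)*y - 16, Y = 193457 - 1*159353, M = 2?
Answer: -33935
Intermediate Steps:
Y = 34104 (Y = 193457 - 159353 = 34104)
a(W, y) = -16 + y*(y² + W*y) (a(W, y) = (W*y + y²)*y - 16 = (y² + W*y)*y - 16 = y*(y² + W*y) - 16 = -16 + y*(y² + W*y))
I = 169 (I = ((-16 + 2³ - 11*2²) + 39)² = ((-16 + 8 - 11*4) + 39)² = ((-16 + 8 - 44) + 39)² = (-52 + 39)² = (-13)² = 169)
I - Y = 169 - 1*34104 = 169 - 34104 = -33935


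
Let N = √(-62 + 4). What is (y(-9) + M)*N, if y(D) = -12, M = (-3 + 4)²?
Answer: -11*I*√58 ≈ -83.774*I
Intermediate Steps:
M = 1 (M = 1² = 1)
N = I*√58 (N = √(-58) = I*√58 ≈ 7.6158*I)
(y(-9) + M)*N = (-12 + 1)*(I*√58) = -11*I*√58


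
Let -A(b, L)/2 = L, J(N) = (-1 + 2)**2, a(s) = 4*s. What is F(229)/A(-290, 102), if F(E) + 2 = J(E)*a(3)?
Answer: -5/102 ≈ -0.049020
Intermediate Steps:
J(N) = 1 (J(N) = 1**2 = 1)
A(b, L) = -2*L
F(E) = 10 (F(E) = -2 + 1*(4*3) = -2 + 1*12 = -2 + 12 = 10)
F(229)/A(-290, 102) = 10/((-2*102)) = 10/(-204) = 10*(-1/204) = -5/102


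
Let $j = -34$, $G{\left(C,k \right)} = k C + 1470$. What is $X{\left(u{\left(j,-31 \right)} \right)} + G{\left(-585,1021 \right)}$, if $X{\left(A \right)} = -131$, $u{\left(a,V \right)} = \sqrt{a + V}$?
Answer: $-595946$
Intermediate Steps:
$G{\left(C,k \right)} = 1470 + C k$ ($G{\left(C,k \right)} = C k + 1470 = 1470 + C k$)
$u{\left(a,V \right)} = \sqrt{V + a}$
$X{\left(u{\left(j,-31 \right)} \right)} + G{\left(-585,1021 \right)} = -131 + \left(1470 - 597285\right) = -131 - 595815 = -595946$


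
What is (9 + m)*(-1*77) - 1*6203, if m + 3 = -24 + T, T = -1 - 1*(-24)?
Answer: -6588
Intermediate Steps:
T = 23 (T = -1 + 24 = 23)
m = -4 (m = -3 + (-24 + 23) = -3 - 1 = -4)
(9 + m)*(-1*77) - 1*6203 = (9 - 4)*(-1*77) - 1*6203 = 5*(-77) - 6203 = -385 - 6203 = -6588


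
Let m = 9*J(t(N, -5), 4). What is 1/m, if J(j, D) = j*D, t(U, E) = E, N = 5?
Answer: -1/180 ≈ -0.0055556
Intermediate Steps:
J(j, D) = D*j
m = -180 (m = 9*(4*(-5)) = 9*(-20) = -180)
1/m = 1/(-180) = -1/180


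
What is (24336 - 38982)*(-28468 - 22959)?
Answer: 753199842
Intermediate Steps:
(24336 - 38982)*(-28468 - 22959) = -14646*(-51427) = 753199842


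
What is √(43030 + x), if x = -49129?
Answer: I*√6099 ≈ 78.096*I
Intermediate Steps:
√(43030 + x) = √(43030 - 49129) = √(-6099) = I*√6099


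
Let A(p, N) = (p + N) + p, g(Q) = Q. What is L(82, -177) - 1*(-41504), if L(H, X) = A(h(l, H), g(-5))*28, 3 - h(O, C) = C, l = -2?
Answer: 36940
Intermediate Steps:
h(O, C) = 3 - C
A(p, N) = N + 2*p (A(p, N) = (N + p) + p = N + 2*p)
L(H, X) = 28 - 56*H (L(H, X) = (-5 + 2*(3 - H))*28 = (-5 + (6 - 2*H))*28 = (1 - 2*H)*28 = 28 - 56*H)
L(82, -177) - 1*(-41504) = (28 - 56*82) - 1*(-41504) = (28 - 4592) + 41504 = -4564 + 41504 = 36940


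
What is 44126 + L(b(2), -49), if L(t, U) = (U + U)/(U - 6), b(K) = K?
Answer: 2427028/55 ≈ 44128.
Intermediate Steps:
L(t, U) = 2*U/(-6 + U) (L(t, U) = (2*U)/(-6 + U) = 2*U/(-6 + U))
44126 + L(b(2), -49) = 44126 + 2*(-49)/(-6 - 49) = 44126 + 2*(-49)/(-55) = 44126 + 2*(-49)*(-1/55) = 44126 + 98/55 = 2427028/55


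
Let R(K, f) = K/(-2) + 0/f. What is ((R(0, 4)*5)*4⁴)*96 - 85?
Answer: -85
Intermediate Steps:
R(K, f) = -K/2 (R(K, f) = K*(-½) + 0 = -K/2 + 0 = -K/2)
((R(0, 4)*5)*4⁴)*96 - 85 = ((-½*0*5)*4⁴)*96 - 85 = ((0*5)*256)*96 - 85 = (0*256)*96 - 85 = 0*96 - 85 = 0 - 85 = -85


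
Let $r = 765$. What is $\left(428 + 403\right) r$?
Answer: $635715$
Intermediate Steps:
$\left(428 + 403\right) r = \left(428 + 403\right) 765 = 831 \cdot 765 = 635715$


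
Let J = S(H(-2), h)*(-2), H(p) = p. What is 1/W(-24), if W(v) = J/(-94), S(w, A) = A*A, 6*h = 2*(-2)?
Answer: 423/4 ≈ 105.75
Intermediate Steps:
h = -⅔ (h = (2*(-2))/6 = (⅙)*(-4) = -⅔ ≈ -0.66667)
S(w, A) = A²
J = -8/9 (J = (-⅔)²*(-2) = (4/9)*(-2) = -8/9 ≈ -0.88889)
W(v) = 4/423 (W(v) = -8/9/(-94) = -8/9*(-1/94) = 4/423)
1/W(-24) = 1/(4/423) = 423/4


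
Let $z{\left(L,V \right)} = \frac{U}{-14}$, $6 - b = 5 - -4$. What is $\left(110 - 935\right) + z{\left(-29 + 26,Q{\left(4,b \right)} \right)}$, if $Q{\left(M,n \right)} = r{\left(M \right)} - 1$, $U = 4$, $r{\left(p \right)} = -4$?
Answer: $- \frac{5777}{7} \approx -825.29$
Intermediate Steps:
$b = -3$ ($b = 6 - \left(5 - -4\right) = 6 - \left(5 + 4\right) = 6 - 9 = -3$)
$Q{\left(M,n \right)} = -5$ ($Q{\left(M,n \right)} = -4 - 1 = -5$)
$z{\left(L,V \right)} = - \frac{2}{7}$ ($z{\left(L,V \right)} = \frac{4}{-14} = 4 \left(- \frac{1}{14}\right) = - \frac{2}{7}$)
$\left(110 - 935\right) + z{\left(-29 + 26,Q{\left(4,b \right)} \right)} = \left(110 - 935\right) - \frac{2}{7} = -825 - \frac{2}{7} = - \frac{5777}{7}$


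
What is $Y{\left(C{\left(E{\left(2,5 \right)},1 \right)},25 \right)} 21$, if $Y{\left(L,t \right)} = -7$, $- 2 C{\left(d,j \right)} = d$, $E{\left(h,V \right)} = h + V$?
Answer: $-147$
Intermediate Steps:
$E{\left(h,V \right)} = V + h$
$C{\left(d,j \right)} = - \frac{d}{2}$
$Y{\left(C{\left(E{\left(2,5 \right)},1 \right)},25 \right)} 21 = \left(-7\right) 21 = -147$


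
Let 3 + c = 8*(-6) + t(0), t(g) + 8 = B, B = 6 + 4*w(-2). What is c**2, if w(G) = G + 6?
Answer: 1369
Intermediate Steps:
w(G) = 6 + G
B = 22 (B = 6 + 4*(6 - 2) = 6 + 4*4 = 6 + 16 = 22)
t(g) = 14 (t(g) = -8 + 22 = 14)
c = -37 (c = -3 + (8*(-6) + 14) = -3 + (-48 + 14) = -3 - 34 = -37)
c**2 = (-37)**2 = 1369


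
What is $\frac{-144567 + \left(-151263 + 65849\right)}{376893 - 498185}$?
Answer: $\frac{229981}{121292} \approx 1.8961$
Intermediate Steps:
$\frac{-144567 + \left(-151263 + 65849\right)}{376893 - 498185} = \frac{-144567 - 85414}{-121292} = \left(-229981\right) \left(- \frac{1}{121292}\right) = \frac{229981}{121292}$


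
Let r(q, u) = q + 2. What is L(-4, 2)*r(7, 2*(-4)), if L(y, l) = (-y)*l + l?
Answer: 90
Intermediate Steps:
L(y, l) = l - l*y (L(y, l) = -l*y + l = l - l*y)
r(q, u) = 2 + q
L(-4, 2)*r(7, 2*(-4)) = (2*(1 - 1*(-4)))*(2 + 7) = (2*(1 + 4))*9 = (2*5)*9 = 10*9 = 90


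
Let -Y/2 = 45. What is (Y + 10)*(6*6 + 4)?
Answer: -3200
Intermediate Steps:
Y = -90 (Y = -2*45 = -90)
(Y + 10)*(6*6 + 4) = (-90 + 10)*(6*6 + 4) = -80*(36 + 4) = -80*40 = -3200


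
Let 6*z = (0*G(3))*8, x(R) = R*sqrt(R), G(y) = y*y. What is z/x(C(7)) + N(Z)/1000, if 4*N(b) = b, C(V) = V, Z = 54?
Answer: 27/2000 ≈ 0.013500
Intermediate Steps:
G(y) = y**2
x(R) = R**(3/2)
N(b) = b/4
z = 0 (z = ((0*3**2)*8)/6 = ((0*9)*8)/6 = (0*8)/6 = (1/6)*0 = 0)
z/x(C(7)) + N(Z)/1000 = 0/(7**(3/2)) + ((1/4)*54)/1000 = 0/((7*sqrt(7))) + (27/2)*(1/1000) = 0*(sqrt(7)/49) + 27/2000 = 0 + 27/2000 = 27/2000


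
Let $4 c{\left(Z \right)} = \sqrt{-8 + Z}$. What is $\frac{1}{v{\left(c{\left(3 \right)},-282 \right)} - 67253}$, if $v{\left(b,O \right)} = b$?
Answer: $- \frac{1076048}{72367456149} - \frac{4 i \sqrt{5}}{72367456149} \approx -1.4869 \cdot 10^{-5} - 1.236 \cdot 10^{-10} i$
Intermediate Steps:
$c{\left(Z \right)} = \frac{\sqrt{-8 + Z}}{4}$
$\frac{1}{v{\left(c{\left(3 \right)},-282 \right)} - 67253} = \frac{1}{\frac{\sqrt{-8 + 3}}{4} - 67253} = \frac{1}{\frac{\sqrt{-5}}{4} - 67253} = \frac{1}{\frac{i \sqrt{5}}{4} - 67253} = \frac{1}{-67253 + \frac{i \sqrt{5}}{4}}$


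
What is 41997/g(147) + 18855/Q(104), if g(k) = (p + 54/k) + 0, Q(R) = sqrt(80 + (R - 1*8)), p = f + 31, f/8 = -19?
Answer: -2057853/5911 + 18855*sqrt(11)/44 ≈ 1073.1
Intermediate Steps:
f = -152 (f = 8*(-19) = -152)
p = -121 (p = -152 + 31 = -121)
Q(R) = sqrt(72 + R) (Q(R) = sqrt(80 + (R - 8)) = sqrt(80 + (-8 + R)) = sqrt(72 + R))
g(k) = -121 + 54/k (g(k) = (-121 + 54/k) + 0 = -121 + 54/k)
41997/g(147) + 18855/Q(104) = 41997/(-121 + 54/147) + 18855/(sqrt(72 + 104)) = 41997/(-121 + 54*(1/147)) + 18855/(sqrt(176)) = 41997/(-121 + 18/49) + 18855/((4*sqrt(11))) = 41997/(-5911/49) + 18855*(sqrt(11)/44) = 41997*(-49/5911) + 18855*sqrt(11)/44 = -2057853/5911 + 18855*sqrt(11)/44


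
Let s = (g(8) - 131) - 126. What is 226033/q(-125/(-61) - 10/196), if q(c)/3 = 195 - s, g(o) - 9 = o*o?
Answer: 226033/1137 ≈ 198.80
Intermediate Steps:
g(o) = 9 + o**2 (g(o) = 9 + o*o = 9 + o**2)
s = -184 (s = ((9 + 8**2) - 131) - 126 = ((9 + 64) - 131) - 126 = (73 - 131) - 126 = -58 - 126 = -184)
q(c) = 1137 (q(c) = 3*(195 - 1*(-184)) = 3*(195 + 184) = 3*379 = 1137)
226033/q(-125/(-61) - 10/196) = 226033/1137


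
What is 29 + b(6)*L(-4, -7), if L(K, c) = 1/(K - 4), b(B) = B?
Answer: 113/4 ≈ 28.250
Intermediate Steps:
L(K, c) = 1/(-4 + K)
29 + b(6)*L(-4, -7) = 29 + 6/(-4 - 4) = 29 + 6/(-8) = 29 + 6*(-1/8) = 29 - 3/4 = 113/4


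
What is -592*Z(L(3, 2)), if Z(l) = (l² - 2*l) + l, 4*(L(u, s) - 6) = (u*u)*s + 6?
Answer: -78144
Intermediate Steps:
L(u, s) = 15/2 + s*u²/4 (L(u, s) = 6 + ((u*u)*s + 6)/4 = 6 + (u²*s + 6)/4 = 6 + (s*u² + 6)/4 = 6 + (6 + s*u²)/4 = 6 + (3/2 + s*u²/4) = 15/2 + s*u²/4)
Z(l) = l² - l
-592*Z(L(3, 2)) = -592*(15/2 + (¼)*2*3²)*(-1 + (15/2 + (¼)*2*3²)) = -592*(15/2 + (¼)*2*9)*(-1 + (15/2 + (¼)*2*9)) = -592*(15/2 + 9/2)*(-1 + (15/2 + 9/2)) = -7104*(-1 + 12) = -7104*11 = -592*132 = -78144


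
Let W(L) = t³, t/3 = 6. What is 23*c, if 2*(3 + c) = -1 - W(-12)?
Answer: -134297/2 ≈ -67149.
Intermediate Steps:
t = 18 (t = 3*6 = 18)
W(L) = 5832 (W(L) = 18³ = 5832)
c = -5839/2 (c = -3 + (-1 - 1*5832)/2 = -3 + (-1 - 5832)/2 = -3 + (½)*(-5833) = -3 - 5833/2 = -5839/2 ≈ -2919.5)
23*c = 23*(-5839/2) = -134297/2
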